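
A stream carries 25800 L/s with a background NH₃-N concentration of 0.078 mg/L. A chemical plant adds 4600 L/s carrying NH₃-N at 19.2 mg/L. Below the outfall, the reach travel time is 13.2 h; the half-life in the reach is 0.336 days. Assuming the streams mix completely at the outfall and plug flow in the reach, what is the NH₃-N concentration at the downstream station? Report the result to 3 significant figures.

0.955 mg/L

Flow-weighted average: C = (25800·0.07800 + 4600·19.20) / 30400 = 90330/30400 = 2.971 mg/L.
Half-life 0.336 d → k = ln 2 / 0.336 = 2.063 d⁻¹.
Decay over the reach: 2.971·exp(−kt) = 2.971·0.3215 = 0.9555 mg/L.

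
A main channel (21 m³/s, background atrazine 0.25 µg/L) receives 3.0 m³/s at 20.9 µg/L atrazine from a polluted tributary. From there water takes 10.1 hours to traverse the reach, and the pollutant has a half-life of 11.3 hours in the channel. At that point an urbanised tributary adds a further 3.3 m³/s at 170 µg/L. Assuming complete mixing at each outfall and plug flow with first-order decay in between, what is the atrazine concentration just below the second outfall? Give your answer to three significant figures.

Flow-weighted average: C = (21.00·0.2500 + 3.000·20.90) / 24.00 = 67.95/24.00 = 2.831 µg/L; combined flow 24.00 m³/s.
Half-life 11.3 h → k = ln 2 / 11.3 = 0.06134 h⁻¹ = 1.472 d⁻¹.
Decay over the reach: 2.831·exp(−kt) = 2.831·0.5382 = 1.524 µg/L.
At the second outfall, C = (24.00·1.524 + 3.300·170.0) / (24.00 + 3.300) = 21.89 µg/L.

21.9 µg/L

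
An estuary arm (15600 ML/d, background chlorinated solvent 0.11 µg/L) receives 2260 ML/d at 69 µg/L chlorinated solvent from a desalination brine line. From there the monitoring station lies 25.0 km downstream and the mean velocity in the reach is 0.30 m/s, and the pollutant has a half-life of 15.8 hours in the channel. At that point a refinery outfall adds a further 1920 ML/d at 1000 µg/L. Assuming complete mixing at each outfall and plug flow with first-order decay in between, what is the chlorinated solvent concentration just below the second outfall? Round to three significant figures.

100 µg/L

Mass balance: C = (15600·0.1100 + 2260·69.00) / 17860 = 157700/17860 = 8.827 µg/L; combined flow 17860 ML/d.
Travel time t = 25.0·1000 / 0.30 = 83330 s = 23.15 h.
Half-life 15.8 h → k = ln 2 / 15.8 = 0.04387 h⁻¹ = 1.053 d⁻¹.
After decay, C = 8.827 × e^(−kt) = 8.827 × 0.3622 = 3.197 µg/L.
Second outfall: C = (17860·3.197 + 1920·1000)/19780 = 99.95 µg/L.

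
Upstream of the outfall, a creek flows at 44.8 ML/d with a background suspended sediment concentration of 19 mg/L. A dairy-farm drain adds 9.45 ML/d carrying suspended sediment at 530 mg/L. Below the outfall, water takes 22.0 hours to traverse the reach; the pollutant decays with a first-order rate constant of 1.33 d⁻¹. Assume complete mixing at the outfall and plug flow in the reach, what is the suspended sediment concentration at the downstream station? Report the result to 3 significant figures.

Mass balance: C = (44.80·19.00 + 9.450·530.0) / 54.25 = 5860/54.25 = 108.0 mg/L.
After decay, C = 108.0 × e^(−kt) = 108.0 × 0.2955 = 31.92 mg/L.

31.9 mg/L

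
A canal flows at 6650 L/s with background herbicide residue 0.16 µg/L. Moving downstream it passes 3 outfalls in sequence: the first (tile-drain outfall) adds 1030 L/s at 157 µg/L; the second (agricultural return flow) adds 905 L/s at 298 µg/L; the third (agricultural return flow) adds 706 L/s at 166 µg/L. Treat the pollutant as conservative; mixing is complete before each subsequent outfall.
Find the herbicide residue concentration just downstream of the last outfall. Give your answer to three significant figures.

59.2 µg/L

Outfall 1: combined Q = 7680 L/s; C = (6650·0.1600 + 1030·157.0)/7680 = 21.19 µg/L.
Outfall 2: combined Q = 8585 L/s; C = (7680·21.19 + 905.0·298.0)/8585 = 50.37 µg/L.
Outfall 3: combined Q = 9291 L/s; C = (8585·50.37 + 706.0·166.0)/9291 = 59.16 µg/L.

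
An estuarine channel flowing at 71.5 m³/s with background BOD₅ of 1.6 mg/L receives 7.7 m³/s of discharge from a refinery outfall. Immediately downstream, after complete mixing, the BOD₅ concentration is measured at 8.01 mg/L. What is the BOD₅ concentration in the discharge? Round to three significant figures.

67.5 mg/L

Mass balance: 71.50·1.600 + 7.700·Cₑ = 79.20·8.010
→ Cₑ = (79.20·8.010 − 71.50·1.600) / 7.700 = 67.53 mg/L.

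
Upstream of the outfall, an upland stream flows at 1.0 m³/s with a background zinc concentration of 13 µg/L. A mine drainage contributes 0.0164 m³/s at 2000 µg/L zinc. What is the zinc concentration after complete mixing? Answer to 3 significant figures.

45.1 µg/L

Conservation of mass: C = (1.000·13.00 + 0.01640·2000) / 1.016 = 45.80/1.016 = 45.06 µg/L.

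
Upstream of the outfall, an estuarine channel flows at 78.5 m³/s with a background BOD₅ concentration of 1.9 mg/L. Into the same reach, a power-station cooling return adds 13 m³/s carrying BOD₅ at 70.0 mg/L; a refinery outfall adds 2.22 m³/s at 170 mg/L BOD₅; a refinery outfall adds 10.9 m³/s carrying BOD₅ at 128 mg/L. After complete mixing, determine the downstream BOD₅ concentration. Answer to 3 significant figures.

27.1 mg/L

After mixing, C = (78.50·1.900 + 13.00·70.00 + 2.220·170.0 + 10.90·128.0) / 104.6 = 2832/104.6 = 27.07 mg/L.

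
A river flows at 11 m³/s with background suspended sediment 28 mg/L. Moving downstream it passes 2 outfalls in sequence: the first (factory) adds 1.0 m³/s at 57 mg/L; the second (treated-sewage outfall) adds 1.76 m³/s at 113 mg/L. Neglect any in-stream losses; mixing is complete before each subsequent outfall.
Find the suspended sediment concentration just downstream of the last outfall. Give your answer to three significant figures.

Below outfall 1: Q → 12.00 m³/s, C = (11.00·28.00 + 1.000·57.00)/12.00 = 30.42 mg/L.
Below outfall 2: Q → 13.76 m³/s, C = (12.00·30.42 + 1.760·113.0)/13.76 = 40.98 mg/L.

41.0 mg/L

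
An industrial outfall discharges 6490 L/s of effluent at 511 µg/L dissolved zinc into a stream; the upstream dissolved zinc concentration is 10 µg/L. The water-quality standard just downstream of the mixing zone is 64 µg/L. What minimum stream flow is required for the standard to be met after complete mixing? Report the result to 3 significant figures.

Set C_mix = 64: (Q·10.00 + 6490·511.0) / (Q + 6490) = 64
→ Q = 6490·(511.0 − 64)/(64 − 10.00) = 53720 L/s.

53700 L/s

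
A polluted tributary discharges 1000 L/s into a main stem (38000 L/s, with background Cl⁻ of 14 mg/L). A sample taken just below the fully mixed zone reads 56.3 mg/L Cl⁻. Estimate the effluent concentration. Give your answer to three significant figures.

1660 mg/L

Mass balance: 38000·14.00 + 1000·Cₑ = 39000·56.30
→ Cₑ = (39000·56.30 − 38000·14.00) / 1000 = 1664 mg/L.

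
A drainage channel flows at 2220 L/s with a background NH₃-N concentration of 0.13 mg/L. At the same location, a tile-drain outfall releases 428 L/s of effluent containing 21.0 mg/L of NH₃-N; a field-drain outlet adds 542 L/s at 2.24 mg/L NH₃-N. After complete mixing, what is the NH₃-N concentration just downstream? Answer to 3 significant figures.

3.29 mg/L

Conservation of mass: C = (2220·0.1300 + 428.0·21.00 + 542.0·2.240) / 3190 = 10490/3190 = 3.289 mg/L.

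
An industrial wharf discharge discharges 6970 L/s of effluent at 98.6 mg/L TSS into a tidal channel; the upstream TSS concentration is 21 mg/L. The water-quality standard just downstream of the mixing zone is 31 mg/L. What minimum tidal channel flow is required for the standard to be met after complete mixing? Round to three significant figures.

47100 L/s

Set C_mix = 31: (Q·21.00 + 6970·98.60) / (Q + 6970) = 31
→ Q = 6970·(98.60 − 31)/(31 − 21.00) = 47120 L/s.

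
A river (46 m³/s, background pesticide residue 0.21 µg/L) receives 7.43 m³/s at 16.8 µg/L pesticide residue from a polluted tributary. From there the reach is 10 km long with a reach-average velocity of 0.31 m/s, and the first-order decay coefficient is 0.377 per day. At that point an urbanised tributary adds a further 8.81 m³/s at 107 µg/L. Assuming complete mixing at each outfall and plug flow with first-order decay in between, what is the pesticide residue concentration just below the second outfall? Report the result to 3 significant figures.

Flow-weighted average: C = (46.00·0.2100 + 7.430·16.80) / 53.43 = 134.5/53.43 = 2.517 µg/L; combined flow 53.43 m³/s.
Travel time t = 10·1000 / 0.31 = 32260 s = 8.961 h.
First-order decay: C = 2.517·exp(−k·t) = 2.517·0.8687 = 2.187 µg/L.
At the second outfall, C = (53.43·2.187 + 8.810·107.0) / (53.43 + 8.810) = 17.02 µg/L.

17.0 µg/L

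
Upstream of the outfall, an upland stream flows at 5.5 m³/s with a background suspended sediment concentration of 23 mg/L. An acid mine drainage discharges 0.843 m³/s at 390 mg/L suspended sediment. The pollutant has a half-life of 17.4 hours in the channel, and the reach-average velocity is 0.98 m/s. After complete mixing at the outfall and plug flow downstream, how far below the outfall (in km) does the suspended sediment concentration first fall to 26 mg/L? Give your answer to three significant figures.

89.9 km

Flow-weighted average: C = (5.500·23.00 + 0.8430·390.0) / 6.343 = 455.3/6.343 = 71.78 mg/L.
Half-life 17.4 h → k = ln 2 / 17.4 = 0.03984 h⁻¹ = 0.9561 d⁻¹.
Set 71.78·exp(−k·t) = 26 → t = ln(71.78/26)/k = 91770 s = 25.49 h.
Distance = v·t = 0.98·91770 = 89930 m = 89.93 km.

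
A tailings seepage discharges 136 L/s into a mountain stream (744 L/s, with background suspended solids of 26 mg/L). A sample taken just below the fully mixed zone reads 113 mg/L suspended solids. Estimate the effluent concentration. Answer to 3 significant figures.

Mass balance: 744.0·26.00 + 136.0·Cₑ = 880.0·113.0
→ Cₑ = (880.0·113.0 − 744.0·26.00) / 136.0 = 588.9 mg/L.

589 mg/L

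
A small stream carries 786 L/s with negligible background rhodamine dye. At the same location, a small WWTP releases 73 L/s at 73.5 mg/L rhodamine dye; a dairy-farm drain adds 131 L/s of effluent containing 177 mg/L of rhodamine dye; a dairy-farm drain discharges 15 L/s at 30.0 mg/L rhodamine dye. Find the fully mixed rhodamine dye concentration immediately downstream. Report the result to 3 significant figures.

28.9 mg/L

Mixed concentration C = ΣQC/ΣQ = (786.0·0 + 73.00·73.50 + 131.0·177.0 + 15.00·30.00) / 1005 = 29000/1005 = 28.86 mg/L.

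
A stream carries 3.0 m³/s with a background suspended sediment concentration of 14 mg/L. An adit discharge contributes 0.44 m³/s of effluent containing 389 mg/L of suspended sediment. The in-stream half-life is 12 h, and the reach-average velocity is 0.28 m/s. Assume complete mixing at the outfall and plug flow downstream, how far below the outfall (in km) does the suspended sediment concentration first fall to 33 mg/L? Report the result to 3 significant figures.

11.0 km

Mass balance: C = (3.000·14.00 + 0.4400·389.0) / 3.440 = 213.2/3.440 = 61.97 mg/L.
Half-life 12 h → k = ln 2 / 12 = 0.05776 h⁻¹ = 1.386 d⁻¹.
Set 61.97·exp(−k·t) = 33 → t = ln(61.97/33)/k = 39270 s = 10.91 h.
Distance = v·t = 0.28·39270 = 11000 m = 11.00 km.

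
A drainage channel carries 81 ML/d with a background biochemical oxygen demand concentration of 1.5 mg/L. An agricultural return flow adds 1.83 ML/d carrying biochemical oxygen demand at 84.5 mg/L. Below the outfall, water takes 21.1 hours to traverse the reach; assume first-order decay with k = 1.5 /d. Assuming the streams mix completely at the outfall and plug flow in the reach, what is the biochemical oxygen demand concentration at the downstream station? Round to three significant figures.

After mixing, C = (81.00·1.500 + 1.830·84.50) / 82.83 = 276.1/82.83 = 3.334 mg/L.
First-order decay: C = 3.334·exp(−k·t) = 3.334·0.2675 = 0.8917 mg/L.

0.892 mg/L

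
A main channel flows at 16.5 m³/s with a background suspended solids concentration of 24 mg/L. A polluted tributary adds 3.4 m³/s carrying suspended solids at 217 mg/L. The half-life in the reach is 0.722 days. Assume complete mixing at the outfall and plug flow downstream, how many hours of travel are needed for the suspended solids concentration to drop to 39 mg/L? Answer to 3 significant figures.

Mixed concentration C = ΣQC/ΣQ = (16.50·24.00 + 3.400·217.0) / 19.90 = 1134/19.90 = 56.97 mg/L.
Half-life 0.722 d → k = ln 2 / 0.722 = 0.9600 d⁻¹.
56.97·exp(−k·t) = 39 → t = ln(56.97/39)/k = 34110 s = 9.476 h.

9.48 h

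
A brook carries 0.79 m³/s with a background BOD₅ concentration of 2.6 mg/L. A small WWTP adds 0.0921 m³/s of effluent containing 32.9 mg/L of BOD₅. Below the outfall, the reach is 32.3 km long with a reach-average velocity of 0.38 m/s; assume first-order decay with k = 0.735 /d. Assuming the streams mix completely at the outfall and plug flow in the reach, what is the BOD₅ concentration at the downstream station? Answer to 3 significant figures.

2.80 mg/L

Flow-weighted average: C = (0.7900·2.600 + 0.09210·32.90) / 0.8821 = 5.084/0.8821 = 5.764 mg/L.
Travel time t = 32.3·1000 / 0.38 = 85000 s = 23.61 h.
Applying C = C₀e^(−kt): 5.764 × 0.4853 = 2.797 mg/L.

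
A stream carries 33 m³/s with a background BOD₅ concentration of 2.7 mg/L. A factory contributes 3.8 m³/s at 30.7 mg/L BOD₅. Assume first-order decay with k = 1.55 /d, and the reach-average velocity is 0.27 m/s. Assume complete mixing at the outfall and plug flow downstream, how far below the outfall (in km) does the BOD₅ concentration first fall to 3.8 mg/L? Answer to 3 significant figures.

Flow-weighted average: C = (33.00·2.700 + 3.800·30.70) / 36.80 = 205.8/36.80 = 5.591 mg/L.
Set 5.591·exp(−k·t) = 3.8 → t = ln(5.591/3.8)/k = 21530 s = 5.980 h.
Distance = v·t = 0.27·21530 = 5813 m = 5.813 km.

5.81 km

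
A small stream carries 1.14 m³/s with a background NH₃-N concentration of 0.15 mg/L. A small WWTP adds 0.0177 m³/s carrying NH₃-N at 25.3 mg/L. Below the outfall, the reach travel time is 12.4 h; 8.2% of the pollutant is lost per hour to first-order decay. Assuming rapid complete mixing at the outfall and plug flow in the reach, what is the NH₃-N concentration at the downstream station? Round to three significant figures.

0.185 mg/L

Mass balance: C = (1.140·0.1500 + 0.01770·25.30) / 1.158 = 0.6188/1.158 = 0.5345 mg/L.
8.2%/h lost → k = −ln(1 − 0.082) = 0.08556 h⁻¹.
After decay, C = 0.5345 × e^(−kt) = 0.5345 × 0.3461 = 0.1850 mg/L.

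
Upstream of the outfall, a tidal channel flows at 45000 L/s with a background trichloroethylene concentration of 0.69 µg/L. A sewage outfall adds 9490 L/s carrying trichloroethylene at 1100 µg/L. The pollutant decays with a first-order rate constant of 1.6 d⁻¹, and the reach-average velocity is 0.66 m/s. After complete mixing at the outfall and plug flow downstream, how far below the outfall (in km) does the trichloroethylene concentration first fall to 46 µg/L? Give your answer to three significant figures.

Conservation of mass: C = (45000·0.6900 + 9490·1100) / 54490 = 10470000/54490 = 192.1 µg/L.
Set 192.1·exp(−k·t) = 46 → t = ln(192.1/46)/k = 77200 s = 21.44 h.
Distance = v·t = 0.66·77200 = 50950 m = 50.95 km.

51.0 km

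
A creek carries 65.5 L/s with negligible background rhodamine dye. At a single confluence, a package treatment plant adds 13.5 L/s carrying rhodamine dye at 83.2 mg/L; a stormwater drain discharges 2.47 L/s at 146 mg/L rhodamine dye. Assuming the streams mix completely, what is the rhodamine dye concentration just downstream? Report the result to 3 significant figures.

After mixing, C = (65.50·0 + 13.50·83.20 + 2.470·146.0) / 81.47 = 1484/81.47 = 18.21 mg/L.

18.2 mg/L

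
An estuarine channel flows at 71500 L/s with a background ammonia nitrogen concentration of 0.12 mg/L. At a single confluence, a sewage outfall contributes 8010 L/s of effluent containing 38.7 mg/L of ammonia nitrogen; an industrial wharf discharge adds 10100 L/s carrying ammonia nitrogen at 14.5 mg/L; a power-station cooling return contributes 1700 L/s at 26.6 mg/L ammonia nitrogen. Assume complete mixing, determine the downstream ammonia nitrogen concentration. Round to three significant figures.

5.59 mg/L

Flow-weighted average: C = (71500·0.1200 + 8010·38.70 + 10100·14.50 + 1700·26.60) / 91310 = 510200/91310 = 5.588 mg/L.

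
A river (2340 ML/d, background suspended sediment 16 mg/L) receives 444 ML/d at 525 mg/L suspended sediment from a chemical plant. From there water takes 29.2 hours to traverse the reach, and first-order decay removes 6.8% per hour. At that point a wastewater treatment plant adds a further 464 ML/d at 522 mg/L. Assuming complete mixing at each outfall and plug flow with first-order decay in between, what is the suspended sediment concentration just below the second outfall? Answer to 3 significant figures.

Mass balance: C = (2340·16.00 + 444.0·525.0) / 2784 = 270500/2784 = 97.18 mg/L; combined flow 2784 ML/d.
6.8%/h lost → k = −ln(1 − 0.068) = 0.07042 h⁻¹.
After decay, C = 97.18 × e^(−kt) = 97.18 × 0.1279 = 12.43 mg/L.
At the second outfall, C = (2784·12.43 + 464.0·522.0) / (2784 + 464.0) = 85.23 mg/L.

85.2 mg/L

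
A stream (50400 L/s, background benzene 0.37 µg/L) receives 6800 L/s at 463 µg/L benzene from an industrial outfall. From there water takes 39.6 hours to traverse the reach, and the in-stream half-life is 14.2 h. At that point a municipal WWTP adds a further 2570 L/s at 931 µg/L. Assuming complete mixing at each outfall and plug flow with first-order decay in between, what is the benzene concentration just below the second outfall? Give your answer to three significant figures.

Mass balance: C = (50400·0.3700 + 6800·463.0) / 57200 = 3167000/57200 = 55.37 µg/L; combined flow 57200 L/s.
Half-life 14.2 h → k = ln 2 / 14.2 = 0.04881 h⁻¹ = 1.172 d⁻¹.
First-order decay: C = 55.37·exp(−k·t) = 55.37·0.1447 = 8.012 µg/L.
Second outfall: C = (57200·8.012 + 2570·931.0)/59770 = 47.70 µg/L.

47.7 µg/L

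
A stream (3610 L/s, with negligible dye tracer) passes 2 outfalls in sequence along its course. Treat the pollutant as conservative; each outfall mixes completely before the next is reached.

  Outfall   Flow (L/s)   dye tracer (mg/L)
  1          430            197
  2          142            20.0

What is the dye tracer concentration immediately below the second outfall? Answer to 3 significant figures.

Below outfall 1: Q → 4040 L/s, C = (3610·0 + 430.0·197.0)/4040 = 20.97 mg/L.
Below outfall 2: Q → 4182 L/s, C = (4040·20.97 + 142.0·20.00)/4182 = 20.93 mg/L.

20.9 mg/L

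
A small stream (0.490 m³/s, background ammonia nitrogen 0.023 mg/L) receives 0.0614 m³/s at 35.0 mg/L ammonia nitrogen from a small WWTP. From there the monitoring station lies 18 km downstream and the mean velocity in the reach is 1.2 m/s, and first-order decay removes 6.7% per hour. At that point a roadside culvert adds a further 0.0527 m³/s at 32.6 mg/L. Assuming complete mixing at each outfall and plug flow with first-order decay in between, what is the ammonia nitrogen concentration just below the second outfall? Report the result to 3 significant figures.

5.52 mg/L

Mass balance: C = (0.4900·0.02300 + 0.06140·35.00) / 0.5514 = 2.160/0.5514 = 3.918 mg/L; combined flow 0.5514 m³/s.
Travel time t = 18·1000 / 1.2 = 15000 s = 4.167 h.
6.7%/h lost → k = −ln(1 − 0.067) = 0.06935 h⁻¹.
Decay over the reach: 3.918·exp(−kt) = 3.918·0.7490 = 2.935 mg/L.
At the second outfall, C = (0.5514·2.935 + 0.05270·32.60) / (0.5514 + 0.05270) = 5.523 mg/L.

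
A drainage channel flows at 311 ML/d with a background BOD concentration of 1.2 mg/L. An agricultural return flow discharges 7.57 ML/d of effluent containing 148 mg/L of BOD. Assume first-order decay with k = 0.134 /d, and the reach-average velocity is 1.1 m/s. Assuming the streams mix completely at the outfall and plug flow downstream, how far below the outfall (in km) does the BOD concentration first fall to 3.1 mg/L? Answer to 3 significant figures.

293 km

After mixing, C = (311.0·1.200 + 7.570·148.0) / 318.6 = 1494/318.6 = 4.688 mg/L.
Set 4.688·exp(−k·t) = 3.1 → t = ln(4.688/3.1)/k = 266700 s = 74.09 h.
Distance = v·t = 1.1·266700 = 293400 m = 293.4 km.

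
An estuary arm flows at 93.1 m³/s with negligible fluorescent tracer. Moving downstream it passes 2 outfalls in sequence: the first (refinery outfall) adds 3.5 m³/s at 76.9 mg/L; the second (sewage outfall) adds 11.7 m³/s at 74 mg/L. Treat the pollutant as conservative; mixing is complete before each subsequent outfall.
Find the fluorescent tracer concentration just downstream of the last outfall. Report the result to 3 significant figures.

10.5 mg/L

Below outfall 1: Q → 96.60 m³/s, C = (93.10·0 + 3.500·76.90)/96.60 = 2.786 mg/L.
Below outfall 2: Q → 108.3 m³/s, C = (96.60·2.786 + 11.70·74.00)/108.3 = 10.48 mg/L.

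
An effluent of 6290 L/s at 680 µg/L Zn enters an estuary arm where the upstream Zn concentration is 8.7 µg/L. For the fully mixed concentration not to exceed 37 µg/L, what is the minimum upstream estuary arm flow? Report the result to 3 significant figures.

143000 L/s

Set C_mix = 37: (Q·8.700 + 6290·680.0) / (Q + 6290) = 37
→ Q = 6290·(680.0 − 37)/(37 − 8.700) = 142900 L/s.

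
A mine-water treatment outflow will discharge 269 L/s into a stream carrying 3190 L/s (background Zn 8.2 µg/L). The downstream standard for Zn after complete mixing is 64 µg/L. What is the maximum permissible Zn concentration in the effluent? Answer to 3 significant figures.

726 µg/L

At the limit, (Qr·Cr + Qe·Cₑ)/(Qr + Qe) = 64:
Cₑ = (3459·64 − 3190·8.200) / 269.0 = 725.7 µg/L.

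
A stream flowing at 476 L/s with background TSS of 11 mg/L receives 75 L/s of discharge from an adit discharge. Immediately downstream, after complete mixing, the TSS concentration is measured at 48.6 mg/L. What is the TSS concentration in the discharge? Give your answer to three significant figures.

287 mg/L

Mass balance: 476.0·11.00 + 75.00·Cₑ = 551.0·48.60
→ Cₑ = (551.0·48.60 − 476.0·11.00) / 75.00 = 287.2 mg/L.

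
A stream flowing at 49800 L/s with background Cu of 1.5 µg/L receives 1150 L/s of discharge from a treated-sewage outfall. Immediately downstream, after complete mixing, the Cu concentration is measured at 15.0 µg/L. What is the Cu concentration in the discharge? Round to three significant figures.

600 µg/L

Mass balance: 49800·1.500 + 1150·Cₑ = 50950·15.00
→ Cₑ = (50950·15.00 − 49800·1.500) / 1150 = 599.6 µg/L.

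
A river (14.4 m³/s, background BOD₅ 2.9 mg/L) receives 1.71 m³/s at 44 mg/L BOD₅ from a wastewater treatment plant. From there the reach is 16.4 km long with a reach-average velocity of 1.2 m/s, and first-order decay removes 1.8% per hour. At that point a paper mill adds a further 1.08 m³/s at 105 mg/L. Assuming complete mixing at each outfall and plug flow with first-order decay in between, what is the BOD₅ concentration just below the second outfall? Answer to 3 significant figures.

Mixed concentration C = ΣQC/ΣQ = (14.40·2.900 + 1.710·44.00) / 16.11 = 117.0/16.11 = 7.263 mg/L; combined flow 16.11 m³/s.
Travel time t = 16.4·1000 / 1.2 = 13670 s = 3.796 h.
1.8%/h lost → k = −ln(1 − 0.018) = 0.01816 h⁻¹.
After decay, C = 7.263 × e^(−kt) = 7.263 × 0.9334 = 6.779 mg/L.
At the second outfall, C = (16.11·6.779 + 1.080·105.0) / (16.11 + 1.080) = 12.95 mg/L.

12.9 mg/L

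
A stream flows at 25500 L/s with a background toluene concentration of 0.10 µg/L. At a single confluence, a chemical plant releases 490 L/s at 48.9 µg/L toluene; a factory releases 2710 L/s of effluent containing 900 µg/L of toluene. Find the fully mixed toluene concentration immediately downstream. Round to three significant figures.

Mixed concentration C = ΣQC/ΣQ = (25500·0.1000 + 490.0·48.90 + 2710·900.0) / 28700 = 2466000/28700 = 85.91 µg/L.

85.9 µg/L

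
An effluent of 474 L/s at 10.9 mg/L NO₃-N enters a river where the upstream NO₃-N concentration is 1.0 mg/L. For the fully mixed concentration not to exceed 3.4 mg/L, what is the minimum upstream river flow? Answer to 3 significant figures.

1480 L/s

Set C_mix = 3.4: (Q·1.000 + 474.0·10.90) / (Q + 474.0) = 3.4
→ Q = 474.0·(10.90 − 3.4)/(3.4 − 1.000) = 1481 L/s.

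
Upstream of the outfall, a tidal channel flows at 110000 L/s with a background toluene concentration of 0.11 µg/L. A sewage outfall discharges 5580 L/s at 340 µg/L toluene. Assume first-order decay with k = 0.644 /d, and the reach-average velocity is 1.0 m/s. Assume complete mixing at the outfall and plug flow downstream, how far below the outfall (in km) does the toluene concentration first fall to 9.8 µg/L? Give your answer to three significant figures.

Mass balance: C = (110000·0.1100 + 5580·340.0) / 115600 = 1909000/115600 = 16.52 µg/L.
Set 16.52·exp(−k·t) = 9.8 → t = ln(16.52/9.8)/k = 70050 s = 19.46 h.
Distance = v·t = 1.0·70050 = 70050 m = 70.05 km.

70.1 km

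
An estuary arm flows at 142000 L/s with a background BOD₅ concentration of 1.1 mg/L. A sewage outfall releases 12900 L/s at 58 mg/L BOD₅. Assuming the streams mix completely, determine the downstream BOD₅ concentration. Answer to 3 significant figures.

Conservation of mass: C = (142000·1.100 + 12900·58.00) / 154900 = 904400/154900 = 5.839 mg/L.

5.84 mg/L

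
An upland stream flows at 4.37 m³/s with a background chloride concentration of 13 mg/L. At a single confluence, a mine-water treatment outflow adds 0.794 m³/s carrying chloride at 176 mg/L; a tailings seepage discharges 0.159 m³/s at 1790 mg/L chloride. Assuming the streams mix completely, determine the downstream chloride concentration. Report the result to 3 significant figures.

90.4 mg/L

After mixing, C = (4.370·13.00 + 0.7940·176.0 + 0.1590·1790) / 5.323 = 481.2/5.323 = 90.39 mg/L.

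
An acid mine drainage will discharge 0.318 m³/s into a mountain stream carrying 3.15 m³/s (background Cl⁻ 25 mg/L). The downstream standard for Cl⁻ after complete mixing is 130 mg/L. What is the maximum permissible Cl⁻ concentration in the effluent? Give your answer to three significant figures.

1170 mg/L

At the limit, (Qr·Cr + Qe·Cₑ)/(Qr + Qe) = 130:
Cₑ = (3.468·130 − 3.150·25.00) / 0.3180 = 1170 mg/L.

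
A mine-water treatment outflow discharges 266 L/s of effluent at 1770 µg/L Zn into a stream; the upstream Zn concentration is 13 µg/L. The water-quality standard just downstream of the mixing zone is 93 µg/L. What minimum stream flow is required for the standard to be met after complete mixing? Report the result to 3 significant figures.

5580 L/s

Set C_mix = 93: (Q·13.00 + 266.0·1770) / (Q + 266.0) = 93
→ Q = 266.0·(1770 − 93)/(93 − 13.00) = 5576 L/s.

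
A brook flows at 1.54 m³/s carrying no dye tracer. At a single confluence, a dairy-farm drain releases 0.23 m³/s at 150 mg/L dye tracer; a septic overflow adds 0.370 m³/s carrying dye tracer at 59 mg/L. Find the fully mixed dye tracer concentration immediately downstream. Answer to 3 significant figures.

Conservation of mass: C = (1.540·0 + 0.2300·150.0 + 0.3700·59.00) / 2.140 = 56.33/2.140 = 26.32 mg/L.

26.3 mg/L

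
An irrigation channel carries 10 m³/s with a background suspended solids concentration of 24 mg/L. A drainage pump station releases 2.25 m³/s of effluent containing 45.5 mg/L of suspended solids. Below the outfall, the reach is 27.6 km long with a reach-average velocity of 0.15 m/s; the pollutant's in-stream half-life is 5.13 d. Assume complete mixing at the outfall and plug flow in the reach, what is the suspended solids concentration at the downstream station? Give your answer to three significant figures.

Mass balance: C = (10.00·24.00 + 2.250·45.50) / 12.25 = 342.4/12.25 = 27.95 mg/L.
Travel time t = 27.6·1000 / 0.15 = 184000 s = 51.11 h.
Half-life 5.13 d → k = ln 2 / 5.13 = 0.1351 d⁻¹.
Decay over the reach: 27.95·exp(−kt) = 27.95·0.7500 = 20.96 mg/L.

21.0 mg/L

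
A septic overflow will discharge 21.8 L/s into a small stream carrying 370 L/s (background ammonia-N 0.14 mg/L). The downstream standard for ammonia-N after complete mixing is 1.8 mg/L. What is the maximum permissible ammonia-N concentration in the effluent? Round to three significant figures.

30.0 mg/L

At the limit, (Qr·Cr + Qe·Cₑ)/(Qr + Qe) = 1.8:
Cₑ = (391.8·1.8 − 370.0·0.1400) / 21.80 = 29.97 mg/L.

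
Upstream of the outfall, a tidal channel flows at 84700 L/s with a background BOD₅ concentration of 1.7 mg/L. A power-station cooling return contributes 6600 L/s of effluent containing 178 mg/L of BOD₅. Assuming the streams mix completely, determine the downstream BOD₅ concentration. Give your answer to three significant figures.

Conservation of mass: C = (84700·1.700 + 6600·178.0) / 91300 = 1319000/91300 = 14.44 mg/L.

14.4 mg/L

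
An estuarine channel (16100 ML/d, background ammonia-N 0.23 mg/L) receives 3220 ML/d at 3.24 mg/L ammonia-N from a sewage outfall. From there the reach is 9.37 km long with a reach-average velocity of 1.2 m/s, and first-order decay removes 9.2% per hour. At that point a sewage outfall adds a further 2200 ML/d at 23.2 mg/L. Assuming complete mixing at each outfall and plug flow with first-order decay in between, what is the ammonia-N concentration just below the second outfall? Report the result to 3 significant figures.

Conservation of mass: C = (16100·0.2300 + 3220·3.240) / 19320 = 14140/19320 = 0.7317 mg/L; combined flow 19320 ML/d.
Travel time t = 9.37·1000 / 1.2 = 7808 s = 2.169 h.
9.2%/h lost → k = −ln(1 − 0.092) = 0.09651 h⁻¹.
Decay over the reach: 0.7317·exp(−kt) = 0.7317·0.8111 = 0.5935 mg/L.
Second outfall: C = (19320·0.5935 + 2200·23.20)/21520 = 2.905 mg/L.

2.90 mg/L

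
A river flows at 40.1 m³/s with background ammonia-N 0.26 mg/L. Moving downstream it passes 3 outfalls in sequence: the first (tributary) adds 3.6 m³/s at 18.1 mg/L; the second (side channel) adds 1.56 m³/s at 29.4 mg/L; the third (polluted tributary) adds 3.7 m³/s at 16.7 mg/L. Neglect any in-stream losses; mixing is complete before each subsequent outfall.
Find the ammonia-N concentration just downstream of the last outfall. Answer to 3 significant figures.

3.74 mg/L

After outfall 1: Q = 40.10 + 3.600 = 43.70 m³/s; C = (40.10·0.2600 + 3.600·18.10)/43.70 = 1.730 mg/L.
After outfall 2: Q = 43.70 + 1.560 = 45.26 m³/s; C = (43.70·1.730 + 1.560·29.40)/45.26 = 2.683 mg/L.
After outfall 3: Q = 45.26 + 3.700 = 48.96 m³/s; C = (45.26·2.683 + 3.700·16.70)/48.96 = 3.743 mg/L.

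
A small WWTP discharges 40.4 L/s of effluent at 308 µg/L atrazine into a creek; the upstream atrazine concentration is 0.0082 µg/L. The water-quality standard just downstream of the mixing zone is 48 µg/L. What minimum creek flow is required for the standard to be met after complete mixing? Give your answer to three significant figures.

Set C_mix = 48: (Q·0.008200 + 40.40·308.0) / (Q + 40.40) = 48
→ Q = 40.40·(308.0 − 48)/(48 − 0.008200) = 218.9 L/s.

219 L/s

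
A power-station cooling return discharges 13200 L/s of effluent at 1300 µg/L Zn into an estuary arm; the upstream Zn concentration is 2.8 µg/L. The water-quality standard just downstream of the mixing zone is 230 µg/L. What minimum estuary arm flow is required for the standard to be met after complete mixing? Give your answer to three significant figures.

Set C_mix = 230: (Q·2.800 + 13200·1300) / (Q + 13200) = 230
→ Q = 13200·(1300 − 230)/(230 − 2.800) = 62170 L/s.

62200 L/s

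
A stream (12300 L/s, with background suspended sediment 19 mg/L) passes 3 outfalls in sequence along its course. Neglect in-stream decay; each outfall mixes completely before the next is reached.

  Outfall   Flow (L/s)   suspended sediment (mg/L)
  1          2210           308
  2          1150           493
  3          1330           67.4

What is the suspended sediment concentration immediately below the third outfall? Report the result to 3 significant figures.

Outfall 1: combined Q = 14510 L/s; C = (12300·19.00 + 2210·308.0)/14510 = 63.02 mg/L.
Outfall 2: combined Q = 15660 L/s; C = (14510·63.02 + 1150·493.0)/15660 = 94.59 mg/L.
Outfall 3: combined Q = 16990 L/s; C = (15660·94.59 + 1330·67.40)/16990 = 92.46 mg/L.

92.5 mg/L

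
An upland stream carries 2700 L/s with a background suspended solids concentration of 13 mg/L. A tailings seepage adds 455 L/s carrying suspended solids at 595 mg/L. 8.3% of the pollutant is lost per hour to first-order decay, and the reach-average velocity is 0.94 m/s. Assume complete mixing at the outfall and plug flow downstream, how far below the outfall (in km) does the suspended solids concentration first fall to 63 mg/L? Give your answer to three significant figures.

Conservation of mass: C = (2700·13.00 + 455.0·595.0) / 3155 = 305800/3155 = 96.93 mg/L.
8.3%/h lost → k = −ln(1 − 0.083) = 0.08665 h⁻¹.
Set 96.93·exp(−k·t) = 63 → t = ln(96.93/63)/k = 17900 s = 4.973 h.
Distance = v·t = 0.94·17900 = 16830 m = 16.83 km.

16.8 km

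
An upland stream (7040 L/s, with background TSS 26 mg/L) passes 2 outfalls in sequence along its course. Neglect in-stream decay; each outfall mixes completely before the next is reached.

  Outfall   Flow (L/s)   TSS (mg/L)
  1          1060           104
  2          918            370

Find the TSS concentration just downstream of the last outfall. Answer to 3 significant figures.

70.2 mg/L

Outfall 1: combined Q = 8100 L/s; C = (7040·26.00 + 1060·104.0)/8100 = 36.21 mg/L.
Outfall 2: combined Q = 9018 L/s; C = (8100·36.21 + 918.0·370.0)/9018 = 70.19 mg/L.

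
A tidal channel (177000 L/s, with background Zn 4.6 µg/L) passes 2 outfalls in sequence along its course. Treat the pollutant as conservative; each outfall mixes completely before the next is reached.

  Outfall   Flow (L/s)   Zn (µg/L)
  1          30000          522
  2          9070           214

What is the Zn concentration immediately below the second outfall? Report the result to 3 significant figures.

85.2 µg/L

Below outfall 1: Q → 207000 L/s, C = (177000·4.600 + 30000·522.0)/207000 = 79.59 µg/L.
Below outfall 2: Q → 216100 L/s, C = (207000·79.59 + 9070·214.0)/216100 = 85.23 µg/L.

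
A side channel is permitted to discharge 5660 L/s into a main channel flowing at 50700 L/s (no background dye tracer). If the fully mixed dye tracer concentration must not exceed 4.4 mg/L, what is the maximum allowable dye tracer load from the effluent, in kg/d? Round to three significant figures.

Mass balance at the limit: 50700·0 + 5660·Cₑ = 56360·4.4 → Cₑ = 43.81 mg/L.
5660 L/s = 5.660 m³/s. Load = 5.660 m³/s × 43.81 g/m³ × 86 400 s/d = 21430 kg/d.

21400 kg/d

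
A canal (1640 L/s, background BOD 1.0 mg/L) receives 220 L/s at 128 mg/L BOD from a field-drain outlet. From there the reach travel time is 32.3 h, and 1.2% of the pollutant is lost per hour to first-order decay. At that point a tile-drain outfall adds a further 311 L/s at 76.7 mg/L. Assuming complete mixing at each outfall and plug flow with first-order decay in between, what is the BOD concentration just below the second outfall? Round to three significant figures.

20.3 mg/L

Conservation of mass: C = (1640·1.000 + 220.0·128.0) / 1860 = 29800/1860 = 16.02 mg/L; combined flow 1860 L/s.
1.2%/h lost → k = −ln(1 − 0.012) = 0.01207 h⁻¹.
Applying C = C₀e^(−kt): 16.02 × 0.6771 = 10.85 mg/L.
Second outfall: C = (1860·10.85 + 311.0·76.70)/2171 = 20.28 mg/L.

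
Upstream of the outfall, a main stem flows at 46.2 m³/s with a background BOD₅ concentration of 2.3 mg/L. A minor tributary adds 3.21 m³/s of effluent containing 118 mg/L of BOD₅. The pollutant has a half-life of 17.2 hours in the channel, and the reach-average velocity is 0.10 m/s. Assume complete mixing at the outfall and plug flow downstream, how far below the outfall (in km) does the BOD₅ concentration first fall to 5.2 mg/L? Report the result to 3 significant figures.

5.68 km

Conservation of mass: C = (46.20·2.300 + 3.210·118.0) / 49.41 = 485.0/49.41 = 9.817 mg/L.
Half-life 17.2 h → k = ln 2 / 17.2 = 0.04030 h⁻¹ = 0.9672 d⁻¹.
Set 9.817·exp(−k·t) = 5.2 → t = ln(9.817/5.2)/k = 56760 s = 15.77 h.
Distance = v·t = 0.10·56760 = 5676 m = 5.676 km.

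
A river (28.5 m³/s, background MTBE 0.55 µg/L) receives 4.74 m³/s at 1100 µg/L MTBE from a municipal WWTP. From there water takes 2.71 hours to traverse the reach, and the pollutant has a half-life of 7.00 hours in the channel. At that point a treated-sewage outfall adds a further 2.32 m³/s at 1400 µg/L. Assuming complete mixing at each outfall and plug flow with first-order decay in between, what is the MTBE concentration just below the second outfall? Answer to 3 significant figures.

Conservation of mass: C = (28.50·0.5500 + 4.740·1100) / 33.24 = 5230/33.24 = 157.3 µg/L; combined flow 33.24 m³/s.
Half-life 7.00 h → k = ln 2 / 7.00 = 0.09902 h⁻¹ = 2.377 d⁻¹.
Applying C = C₀e^(−kt): 157.3 × 0.7646 = 120.3 µg/L.
Second outfall: C = (33.24·120.3 + 2.320·1400)/35.56 = 203.8 µg/L.

204 µg/L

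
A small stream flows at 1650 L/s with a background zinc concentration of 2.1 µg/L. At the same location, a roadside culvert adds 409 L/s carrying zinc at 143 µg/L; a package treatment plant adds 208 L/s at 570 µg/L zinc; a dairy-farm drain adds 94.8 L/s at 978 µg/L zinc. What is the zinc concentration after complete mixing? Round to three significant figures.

116 µg/L

Mixed concentration C = ΣQC/ΣQ = (1650·2.100 + 409.0·143.0 + 208.0·570.0 + 94.80·978.0) / 2362 = 273200/2362 = 115.7 µg/L.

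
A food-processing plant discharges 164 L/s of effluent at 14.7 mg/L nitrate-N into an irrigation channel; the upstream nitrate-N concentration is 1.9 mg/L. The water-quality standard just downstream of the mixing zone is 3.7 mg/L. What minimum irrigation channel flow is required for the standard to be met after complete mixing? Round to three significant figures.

1000 L/s

Set C_mix = 3.7: (Q·1.900 + 164.0·14.70) / (Q + 164.0) = 3.7
→ Q = 164.0·(14.70 − 3.7)/(3.7 − 1.900) = 1002 L/s.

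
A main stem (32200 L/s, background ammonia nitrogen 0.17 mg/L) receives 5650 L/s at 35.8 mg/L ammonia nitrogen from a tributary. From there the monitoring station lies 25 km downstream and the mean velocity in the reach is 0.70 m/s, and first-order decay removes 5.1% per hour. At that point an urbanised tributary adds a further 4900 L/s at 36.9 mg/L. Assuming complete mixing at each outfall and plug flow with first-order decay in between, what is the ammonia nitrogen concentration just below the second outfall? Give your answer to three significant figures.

Mass balance: C = (32200·0.1700 + 5650·35.80) / 37850 = 207700/37850 = 5.489 mg/L; combined flow 37850 L/s.
Travel time t = 25·1000 / 0.70 = 35710 s = 9.921 h.
5.1%/h lost → k = −ln(1 − 0.051) = 0.05235 h⁻¹.
Applying C = C₀e^(−kt): 5.489 × 0.5949 = 3.265 mg/L.
Second outfall: C = (37850·3.265 + 4900·36.90)/42750 = 7.121 mg/L.

7.12 mg/L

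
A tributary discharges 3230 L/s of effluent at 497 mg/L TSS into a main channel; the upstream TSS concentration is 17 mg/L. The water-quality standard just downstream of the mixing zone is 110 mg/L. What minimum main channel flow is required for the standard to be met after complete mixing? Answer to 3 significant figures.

Set C_mix = 110: (Q·17.00 + 3230·497.0) / (Q + 3230) = 110
→ Q = 3230·(497.0 − 110)/(110 − 17.00) = 13440 L/s.

13400 L/s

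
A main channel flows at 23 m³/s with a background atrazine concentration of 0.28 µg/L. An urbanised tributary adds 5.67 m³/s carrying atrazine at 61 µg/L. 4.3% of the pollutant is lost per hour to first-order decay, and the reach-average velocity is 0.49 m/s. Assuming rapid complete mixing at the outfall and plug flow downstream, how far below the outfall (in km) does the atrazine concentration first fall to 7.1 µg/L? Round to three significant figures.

Conservation of mass: C = (23.00·0.2800 + 5.670·61.00) / 28.67 = 352.3/28.67 = 12.29 µg/L.
4.3%/h lost → k = −ln(1 − 0.043) = 0.04395 h⁻¹.
Set 12.29·exp(−k·t) = 7.1 → t = ln(12.29/7.1)/k = 44930 s = 12.48 h.
Distance = v·t = 0.49·44930 = 22020 m = 22.02 km.

22.0 km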